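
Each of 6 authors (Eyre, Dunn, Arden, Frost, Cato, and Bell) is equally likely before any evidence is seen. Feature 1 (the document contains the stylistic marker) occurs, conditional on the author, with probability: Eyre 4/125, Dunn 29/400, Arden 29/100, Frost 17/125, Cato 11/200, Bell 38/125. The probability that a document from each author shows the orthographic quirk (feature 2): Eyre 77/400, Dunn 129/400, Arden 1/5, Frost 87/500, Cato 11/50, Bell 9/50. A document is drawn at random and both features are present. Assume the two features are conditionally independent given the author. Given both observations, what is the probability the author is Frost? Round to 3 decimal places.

Since the prior is uniform, the posterior is proportional to the likelihood:
  Eyre: 0.032 × 0.1925 = 0.00616
  Dunn: 0.0725 × 0.3225 = 0.02338125
  Arden: 0.29 × 0.2 = 0.058
  Frost: 0.136 × 0.174 = 0.023664
  Cato: 0.055 × 0.22 = 0.0121
  Bell: 0.304 × 0.18 = 0.05472
Sum = 0.17802525.
P(Frost | evidence) = 0.023664 / 0.17802525 ≈ 0.133.

0.133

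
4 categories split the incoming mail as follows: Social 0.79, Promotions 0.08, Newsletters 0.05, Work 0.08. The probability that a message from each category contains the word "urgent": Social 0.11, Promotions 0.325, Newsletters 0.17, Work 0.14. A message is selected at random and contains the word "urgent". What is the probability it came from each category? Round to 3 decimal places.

Compute prior × likelihood for every hypothesis:
  Social: 0.79 × 0.11 = 0.0869
  Promotions: 0.08 × 0.325 = 0.026
  Newsletters: 0.05 × 0.17 = 0.0085
  Work: 0.08 × 0.14 = 0.0112
Total = 0.1326.
P(Social | urgent-flag) = 0.0869/0.1326 ≈ 0.655
P(Promotions | urgent-flag) = 0.026/0.1326 ≈ 0.196
P(Newsletters | urgent-flag) = 0.0085/0.1326 ≈ 0.064
P(Work | urgent-flag) = 0.0112/0.1326 ≈ 0.084
(Check: 0.655+0.196+0.064+0.084 = 0.999.)

Social 0.655, Promotions 0.196, Newsletters 0.064, Work 0.084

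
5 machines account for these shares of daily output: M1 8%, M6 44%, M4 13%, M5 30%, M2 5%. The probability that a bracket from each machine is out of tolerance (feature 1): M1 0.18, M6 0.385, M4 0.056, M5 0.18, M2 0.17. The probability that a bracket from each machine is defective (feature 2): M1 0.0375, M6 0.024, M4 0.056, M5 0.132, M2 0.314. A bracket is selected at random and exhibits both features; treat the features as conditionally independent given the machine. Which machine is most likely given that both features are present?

Unnormalized posteriors (prior × likelihood):
  M1: 0.08 × 0.18 × 0.0375 = 0.00054
  M6: 0.44 × 0.385 × 0.024 = 0.0040656
  M4: 0.13 × 0.056 × 0.056 = 0.00040768
  M5: 0.3 × 0.18 × 0.132 = 0.007128
  M2: 0.05 × 0.17 × 0.314 = 0.002669
Normalizing constant = 0.01481028.
Largest term belongs to M5, so M5 is most probable.

M5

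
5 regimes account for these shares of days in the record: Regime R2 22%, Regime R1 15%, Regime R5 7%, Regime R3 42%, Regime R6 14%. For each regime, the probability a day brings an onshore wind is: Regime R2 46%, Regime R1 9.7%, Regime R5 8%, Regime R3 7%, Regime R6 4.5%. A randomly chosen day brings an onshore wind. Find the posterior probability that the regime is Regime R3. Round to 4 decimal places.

0.1872

Unnormalized posteriors (prior × likelihood):
  Regime R2: 0.22 × 0.46 = 0.1012
  Regime R1: 0.15 × 0.097 = 0.01455
  Regime R5: 0.07 × 0.08 = 0.0056
  Regime R3: 0.42 × 0.07 = 0.0294
  Regime R6: 0.14 × 0.045 = 0.0063
Total = 0.15705.
P(Regime R3 | evidence) = 0.0294 / 0.15705 ≈ 0.1872.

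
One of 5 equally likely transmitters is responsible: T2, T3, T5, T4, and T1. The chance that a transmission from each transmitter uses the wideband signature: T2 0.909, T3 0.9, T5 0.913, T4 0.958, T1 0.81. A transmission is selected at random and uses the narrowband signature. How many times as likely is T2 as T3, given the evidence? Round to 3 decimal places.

0.910

Taking complements, P(narrowband | each) = T2 0.091, T3 0.1, T5 0.087, T4 0.042, T1 0.19.
Since the prior is uniform, the posterior is proportional to the likelihood:
  T2: 0.091
  T3: 0.1
  T5: 0.087
  T4: 0.042
  T1: 0.19
Sum = 0.51.
The ratio is 0.091 / 0.1 (the normalizer cancels) = 0.910.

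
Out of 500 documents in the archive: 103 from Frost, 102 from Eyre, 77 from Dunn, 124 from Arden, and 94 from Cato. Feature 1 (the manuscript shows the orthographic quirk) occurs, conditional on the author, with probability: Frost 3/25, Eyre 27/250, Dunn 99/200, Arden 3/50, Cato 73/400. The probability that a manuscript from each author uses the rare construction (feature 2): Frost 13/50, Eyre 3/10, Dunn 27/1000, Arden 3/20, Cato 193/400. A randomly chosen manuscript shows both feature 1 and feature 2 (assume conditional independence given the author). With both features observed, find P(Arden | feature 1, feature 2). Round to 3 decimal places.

Compute prior × likelihood for every hypothesis:
  Frost: 0.206 × 0.12 × 0.26 = 0.0064272
  Eyre: 0.204 × 0.108 × 0.3 = 0.0066096
  Dunn: 0.154 × 0.495 × 0.027 = 0.00205821
  Arden: 0.248 × 0.06 × 0.15 = 0.002232
  Cato: 0.188 × 0.1825 × 0.4825 = 0.016554575
Total = 0.033881585.
P(Arden | evidence) = 0.002232 / 0.033881585 ≈ 0.066.

0.066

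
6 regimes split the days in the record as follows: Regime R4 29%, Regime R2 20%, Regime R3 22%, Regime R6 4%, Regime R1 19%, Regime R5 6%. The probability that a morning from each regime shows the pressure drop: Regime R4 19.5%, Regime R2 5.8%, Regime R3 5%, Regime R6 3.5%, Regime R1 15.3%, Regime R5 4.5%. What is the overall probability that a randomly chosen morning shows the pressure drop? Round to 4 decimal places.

0.1123

Unnormalized posteriors (prior × likelihood):
  Regime R4: 0.29 × 0.195 = 0.05655
  Regime R2: 0.2 × 0.058 = 0.0116
  Regime R3: 0.22 × 0.05 = 0.011
  Regime R6: 0.04 × 0.035 = 0.0014
  Regime R1: 0.19 × 0.153 = 0.02907
  Regime R5: 0.06 × 0.045 = 0.0027
P(drop) = 0.05655 + 0.0116 + 0.011 + 0.0014 + 0.02907 + 0.0027 = 0.11232 → 0.1123.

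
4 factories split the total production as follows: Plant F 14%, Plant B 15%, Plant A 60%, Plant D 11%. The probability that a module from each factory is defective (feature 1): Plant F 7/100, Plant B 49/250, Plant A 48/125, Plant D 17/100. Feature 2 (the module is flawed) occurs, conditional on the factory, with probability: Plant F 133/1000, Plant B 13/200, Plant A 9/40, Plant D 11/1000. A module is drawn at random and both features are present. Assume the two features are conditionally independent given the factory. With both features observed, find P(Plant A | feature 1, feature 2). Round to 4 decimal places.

0.9381

Prior × likelihood for each hypothesis:
  Plant F: 0.14 × 0.07 × 0.133 = 0.0013034
  Plant B: 0.15 × 0.196 × 0.065 = 0.001911
  Plant A: 0.6 × 0.384 × 0.225 = 0.05184
  Plant D: 0.11 × 0.17 × 0.011 = 0.0002057
Normalizing constant = 0.0552601.
P(Plant A | evidence) = 0.05184 / 0.0552601 ≈ 0.9381.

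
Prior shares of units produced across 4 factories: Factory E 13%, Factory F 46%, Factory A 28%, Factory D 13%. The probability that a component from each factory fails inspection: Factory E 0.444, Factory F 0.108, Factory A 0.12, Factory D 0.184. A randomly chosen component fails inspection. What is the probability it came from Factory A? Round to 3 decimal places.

Prior × likelihood for each hypothesis:
  Factory E: 0.13 × 0.444 = 0.05772
  Factory F: 0.46 × 0.108 = 0.04968
  Factory A: 0.28 × 0.12 = 0.0336
  Factory D: 0.13 × 0.184 = 0.02392
Normalizing constant = 0.16492.
P(Factory A | evidence) = 0.0336 / 0.16492 ≈ 0.204.

0.204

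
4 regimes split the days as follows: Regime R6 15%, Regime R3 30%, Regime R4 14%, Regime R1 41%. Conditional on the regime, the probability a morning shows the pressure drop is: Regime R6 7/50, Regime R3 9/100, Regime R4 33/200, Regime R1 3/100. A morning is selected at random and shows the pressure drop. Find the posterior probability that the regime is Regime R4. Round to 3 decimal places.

0.277

Prior × likelihood for each hypothesis:
  Regime R6: 0.15 × 0.14 = 0.021
  Regime R3: 0.3 × 0.09 = 0.027
  Regime R4: 0.14 × 0.165 = 0.0231
  Regime R1: 0.41 × 0.03 = 0.0123
Total = 0.0834.
P(Regime R4 | evidence) = 0.0231 / 0.0834 ≈ 0.277.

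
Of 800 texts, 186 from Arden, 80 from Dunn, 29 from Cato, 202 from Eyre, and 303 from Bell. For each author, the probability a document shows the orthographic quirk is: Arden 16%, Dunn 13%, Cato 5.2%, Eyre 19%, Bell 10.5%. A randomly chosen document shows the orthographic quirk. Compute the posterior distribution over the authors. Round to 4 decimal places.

Prior × likelihood for each hypothesis:
  Arden: 0.2325 × 0.16 = 0.0372
  Dunn: 0.1 × 0.13 = 0.013
  Cato: 0.03625 × 0.052 = 0.001885
  Eyre: 0.2525 × 0.19 = 0.047975
  Bell: 0.37875 × 0.105 = 0.03976875
Normalizing constant = 0.13982875.
P(Arden | quirk) = 0.0372/0.13982875 ≈ 0.2660
P(Dunn | quirk) = 0.013/0.13982875 ≈ 0.0930
P(Cato | quirk) = 0.001885/0.13982875 ≈ 0.0135
P(Eyre | quirk) = 0.047975/0.13982875 ≈ 0.3431
P(Bell | quirk) = 0.03976875/0.13982875 ≈ 0.2844

Arden 0.2660, Dunn 0.0930, Cato 0.0135, Eyre 0.3431, Bell 0.2844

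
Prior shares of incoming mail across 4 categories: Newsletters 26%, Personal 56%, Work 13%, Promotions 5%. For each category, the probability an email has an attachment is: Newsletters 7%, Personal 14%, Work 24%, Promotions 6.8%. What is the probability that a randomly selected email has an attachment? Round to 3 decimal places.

Prior × likelihood for each hypothesis:
  Newsletters: 0.26 × 0.07 = 0.0182
  Personal: 0.56 × 0.14 = 0.0784
  Work: 0.13 × 0.24 = 0.0312
  Promotions: 0.05 × 0.068 = 0.0034
P(attachment) = 0.0182 + 0.0784 + 0.0312 + 0.0034 = 0.1312 → 0.131.

0.131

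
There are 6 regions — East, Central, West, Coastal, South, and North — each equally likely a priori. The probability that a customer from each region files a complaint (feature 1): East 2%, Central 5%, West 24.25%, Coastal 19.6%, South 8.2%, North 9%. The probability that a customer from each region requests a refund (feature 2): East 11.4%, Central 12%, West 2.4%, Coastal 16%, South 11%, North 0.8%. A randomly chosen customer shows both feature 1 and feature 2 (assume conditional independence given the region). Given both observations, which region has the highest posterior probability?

With a uniform prior (1/6 each), posterior ∝ likelihood:
  East: 0.02 × 0.114 = 0.00228
  Central: 0.05 × 0.12 = 0.006
  West: 0.2425 × 0.024 = 0.00582
  Coastal: 0.196 × 0.16 = 0.03136
  South: 0.082 × 0.11 = 0.00902
  North: 0.09 × 0.008 = 0.00072
Normalizing constant = 0.0552.
Largest term belongs to Coastal, so Coastal is most probable.

Coastal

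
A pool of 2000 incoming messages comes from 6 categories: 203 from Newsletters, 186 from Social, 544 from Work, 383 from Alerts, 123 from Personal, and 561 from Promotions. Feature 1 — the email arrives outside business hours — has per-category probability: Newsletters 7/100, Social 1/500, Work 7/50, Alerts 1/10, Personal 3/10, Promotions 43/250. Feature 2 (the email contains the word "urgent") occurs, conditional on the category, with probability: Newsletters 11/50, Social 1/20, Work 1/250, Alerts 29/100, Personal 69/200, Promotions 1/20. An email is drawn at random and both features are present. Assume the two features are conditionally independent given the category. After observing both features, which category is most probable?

Personal

By Bayes' rule, posterior ∝ prior × likelihood:
  Newsletters: 0.1015 × 0.07 × 0.22 = 0.0015631
  Social: 0.093 × 0.002 × 0.05 = 0.0000093
  Work: 0.272 × 0.14 × 0.004 = 0.00015232
  Alerts: 0.1915 × 0.1 × 0.29 = 0.0055535
  Personal: 0.0615 × 0.3 × 0.345 = 0.00636525
  Promotions: 0.2805 × 0.172 × 0.05 = 0.0024123
Normalizing constant = 0.01605577.
Largest term belongs to Personal, so Personal is most probable.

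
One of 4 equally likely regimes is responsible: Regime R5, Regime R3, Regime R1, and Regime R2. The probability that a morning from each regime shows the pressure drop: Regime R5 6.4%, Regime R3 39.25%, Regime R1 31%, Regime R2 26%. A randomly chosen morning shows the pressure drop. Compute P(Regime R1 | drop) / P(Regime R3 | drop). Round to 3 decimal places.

Since the prior is uniform, the posterior is proportional to the likelihood:
  Regime R5: 0.064
  Regime R3: 0.3925
  Regime R1: 0.31
  Regime R2: 0.26
Sum = 1.0265.
The ratio is 0.31 / 0.3925 (the normalizer cancels) = 0.790.

0.790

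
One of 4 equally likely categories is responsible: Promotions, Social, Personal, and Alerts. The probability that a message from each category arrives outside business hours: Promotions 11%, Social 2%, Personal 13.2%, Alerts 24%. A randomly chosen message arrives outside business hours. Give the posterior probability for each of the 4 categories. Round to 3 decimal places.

Promotions 0.219, Social 0.040, Personal 0.263, Alerts 0.478

With a uniform prior (1/4 each), posterior ∝ likelihood:
  Promotions: 0.11
  Social: 0.02
  Personal: 0.132
  Alerts: 0.24
Sum = 0.502.
P(Promotions | off-hours) = 0.11/0.502 ≈ 0.219
P(Social | off-hours) = 0.02/0.502 ≈ 0.040
P(Personal | off-hours) = 0.132/0.502 ≈ 0.263
P(Alerts | off-hours) = 0.24/0.502 ≈ 0.478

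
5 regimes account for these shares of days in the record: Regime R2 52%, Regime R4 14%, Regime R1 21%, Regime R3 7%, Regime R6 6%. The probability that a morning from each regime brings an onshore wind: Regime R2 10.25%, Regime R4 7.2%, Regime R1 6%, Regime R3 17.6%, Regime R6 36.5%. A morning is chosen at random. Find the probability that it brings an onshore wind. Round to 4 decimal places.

0.1102

Prior × likelihood for each hypothesis:
  Regime R2: 0.52 × 0.1025 = 0.0533
  Regime R4: 0.14 × 0.072 = 0.01008
  Regime R1: 0.21 × 0.06 = 0.0126
  Regime R3: 0.07 × 0.176 = 0.01232
  Regime R6: 0.06 × 0.365 = 0.0219
P(onshore) = 0.0533 + 0.01008 + 0.0126 + 0.01232 + 0.0219 = 0.1102 → 0.1102.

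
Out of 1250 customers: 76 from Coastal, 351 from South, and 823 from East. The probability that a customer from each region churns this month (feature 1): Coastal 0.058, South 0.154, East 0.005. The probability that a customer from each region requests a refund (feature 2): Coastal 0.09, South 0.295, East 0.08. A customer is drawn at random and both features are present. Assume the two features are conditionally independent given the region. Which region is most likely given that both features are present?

South

Prior × likelihood for each hypothesis:
  Coastal: 0.0608 × 0.058 × 0.09 = 0.000317376
  South: 0.2808 × 0.154 × 0.295 = 0.012756744
  East: 0.6584 × 0.005 × 0.08 = 0.00026336
Normalizing constant = 0.01333748.
Largest term belongs to South, so South is most probable.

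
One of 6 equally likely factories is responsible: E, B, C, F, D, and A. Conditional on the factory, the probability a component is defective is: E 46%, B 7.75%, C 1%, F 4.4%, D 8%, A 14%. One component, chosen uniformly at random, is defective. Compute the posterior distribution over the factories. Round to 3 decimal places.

E 0.567, B 0.096, C 0.012, F 0.054, D 0.099, A 0.173

Since the prior is uniform, the posterior is proportional to the likelihood:
  E: 0.46
  B: 0.0775
  C: 0.01
  F: 0.044
  D: 0.08
  A: 0.14
Total = 0.8115.
P(E | defective) = 0.46/0.8115 ≈ 0.567
P(B | defective) = 0.0775/0.8115 ≈ 0.096
P(C | defective) = 0.01/0.8115 ≈ 0.012
P(F | defective) = 0.044/0.8115 ≈ 0.054
P(D | defective) = 0.08/0.8115 ≈ 0.099
P(A | defective) = 0.14/0.8115 ≈ 0.173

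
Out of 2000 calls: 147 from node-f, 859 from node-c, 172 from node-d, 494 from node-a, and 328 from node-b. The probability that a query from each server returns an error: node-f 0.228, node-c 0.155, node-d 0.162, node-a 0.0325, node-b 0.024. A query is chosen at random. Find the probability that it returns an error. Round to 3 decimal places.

0.109

Unnormalized posteriors (prior × likelihood):
  node-f: 0.0735 × 0.228 = 0.016758
  node-c: 0.4295 × 0.155 = 0.0665725
  node-d: 0.086 × 0.162 = 0.013932
  node-a: 0.247 × 0.0325 = 0.0080275
  node-b: 0.164 × 0.024 = 0.003936
P(error) = 0.016758 + 0.0665725 + 0.013932 + 0.0080275 + 0.003936 = 0.109226 → 0.109.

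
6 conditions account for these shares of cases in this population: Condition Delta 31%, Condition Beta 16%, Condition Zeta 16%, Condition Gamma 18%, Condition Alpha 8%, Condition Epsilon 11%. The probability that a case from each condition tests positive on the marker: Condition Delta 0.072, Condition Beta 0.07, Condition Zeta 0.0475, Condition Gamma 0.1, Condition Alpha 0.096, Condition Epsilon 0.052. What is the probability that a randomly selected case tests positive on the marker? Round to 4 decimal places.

0.0725

Compute prior × likelihood for every hypothesis:
  Condition Delta: 0.31 × 0.072 = 0.02232
  Condition Beta: 0.16 × 0.07 = 0.0112
  Condition Zeta: 0.16 × 0.0475 = 0.0076
  Condition Gamma: 0.18 × 0.1 = 0.018
  Condition Alpha: 0.08 × 0.096 = 0.00768
  Condition Epsilon: 0.11 × 0.052 = 0.00572
P(marker-positive) = 0.02232 + 0.0112 + 0.0076 + 0.018 + 0.00768 + 0.00572 = 0.07252 → 0.0725.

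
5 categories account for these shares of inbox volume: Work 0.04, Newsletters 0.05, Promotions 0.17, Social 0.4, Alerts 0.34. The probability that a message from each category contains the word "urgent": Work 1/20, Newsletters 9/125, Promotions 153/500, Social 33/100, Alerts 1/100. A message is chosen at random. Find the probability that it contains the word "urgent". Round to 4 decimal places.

0.1930

Unnormalized posteriors (prior × likelihood):
  Work: 0.04 × 0.05 = 0.002
  Newsletters: 0.05 × 0.072 = 0.0036
  Promotions: 0.17 × 0.306 = 0.05202
  Social: 0.4 × 0.33 = 0.132
  Alerts: 0.34 × 0.01 = 0.0034
P(urgent-flag) = 0.002 + 0.0036 + 0.05202 + 0.132 + 0.0034 = 0.19302 → 0.1930.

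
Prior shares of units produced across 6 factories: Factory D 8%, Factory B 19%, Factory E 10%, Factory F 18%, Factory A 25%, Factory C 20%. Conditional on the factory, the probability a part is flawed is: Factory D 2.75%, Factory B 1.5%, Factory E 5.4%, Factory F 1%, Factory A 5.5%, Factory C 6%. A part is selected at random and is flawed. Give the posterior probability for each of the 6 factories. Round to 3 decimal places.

Unnormalized posteriors (prior × likelihood):
  Factory D: 0.08 × 0.0275 = 0.0022
  Factory B: 0.19 × 0.015 = 0.00285
  Factory E: 0.1 × 0.054 = 0.0054
  Factory F: 0.18 × 0.01 = 0.0018
  Factory A: 0.25 × 0.055 = 0.01375
  Factory C: 0.2 × 0.06 = 0.012
Sum = 0.038.
P(Factory D | flawed) = 0.0022/0.038 ≈ 0.058
P(Factory B | flawed) = 0.00285/0.038 ≈ 0.075
P(Factory E | flawed) = 0.0054/0.038 ≈ 0.142
P(Factory F | flawed) = 0.0018/0.038 ≈ 0.047
P(Factory A | flawed) = 0.01375/0.038 ≈ 0.362
P(Factory C | flawed) = 0.012/0.038 ≈ 0.316

Factory D 0.058, Factory B 0.075, Factory E 0.142, Factory F 0.047, Factory A 0.362, Factory C 0.316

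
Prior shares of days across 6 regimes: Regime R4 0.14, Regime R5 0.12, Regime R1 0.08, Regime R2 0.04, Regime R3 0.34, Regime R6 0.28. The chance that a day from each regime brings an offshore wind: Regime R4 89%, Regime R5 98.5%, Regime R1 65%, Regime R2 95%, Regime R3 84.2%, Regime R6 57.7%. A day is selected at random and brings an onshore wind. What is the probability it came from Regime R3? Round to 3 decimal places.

0.245

Taking complements, P(onshore | each) = Regime R4 0.11, Regime R5 0.015, Regime R1 0.35, Regime R2 0.05, Regime R3 0.158, Regime R6 0.423.
Compute prior × likelihood for every hypothesis:
  Regime R4: 0.14 × 0.11 = 0.0154
  Regime R5: 0.12 × 0.015 = 0.0018
  Regime R1: 0.08 × 0.35 = 0.028
  Regime R2: 0.04 × 0.05 = 0.002
  Regime R3: 0.34 × 0.158 = 0.05372
  Regime R6: 0.28 × 0.423 = 0.11844
Total = 0.21936.
P(Regime R3 | evidence) = 0.05372 / 0.21936 ≈ 0.245.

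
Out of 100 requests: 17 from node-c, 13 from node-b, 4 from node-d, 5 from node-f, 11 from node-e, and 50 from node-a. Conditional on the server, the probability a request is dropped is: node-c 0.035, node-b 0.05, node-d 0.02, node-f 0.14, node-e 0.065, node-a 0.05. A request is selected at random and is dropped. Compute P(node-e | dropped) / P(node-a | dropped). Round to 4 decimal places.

0.2860

Unnormalized posteriors (prior × likelihood):
  node-c: 0.17 × 0.035 = 0.00595
  node-b: 0.13 × 0.05 = 0.0065
  node-d: 0.04 × 0.02 = 0.0008
  node-f: 0.05 × 0.14 = 0.007
  node-e: 0.11 × 0.065 = 0.00715
  node-a: 0.5 × 0.05 = 0.025
Total = 0.0524.
The ratio is 0.00715 / 0.025 (the normalizer cancels) = 0.2860.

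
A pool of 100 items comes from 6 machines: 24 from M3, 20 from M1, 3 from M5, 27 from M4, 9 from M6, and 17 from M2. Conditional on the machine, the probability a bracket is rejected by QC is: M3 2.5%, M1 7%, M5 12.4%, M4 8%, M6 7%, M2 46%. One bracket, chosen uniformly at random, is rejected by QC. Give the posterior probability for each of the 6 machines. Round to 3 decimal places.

M3 0.046, M1 0.108, M5 0.029, M4 0.166, M6 0.049, M2 0.602

Unnormalized posteriors (prior × likelihood):
  M3: 0.24 × 0.025 = 0.006
  M1: 0.2 × 0.07 = 0.014
  M5: 0.03 × 0.124 = 0.00372
  M4: 0.27 × 0.08 = 0.0216
  M6: 0.09 × 0.07 = 0.0063
  M2: 0.17 × 0.46 = 0.0782
Sum = 0.12982.
P(M3 | rejected) = 0.006/0.12982 ≈ 0.046
P(M1 | rejected) = 0.014/0.12982 ≈ 0.108
P(M5 | rejected) = 0.00372/0.12982 ≈ 0.029
P(M4 | rejected) = 0.0216/0.12982 ≈ 0.166
P(M6 | rejected) = 0.0063/0.12982 ≈ 0.049
P(M2 | rejected) = 0.0782/0.12982 ≈ 0.602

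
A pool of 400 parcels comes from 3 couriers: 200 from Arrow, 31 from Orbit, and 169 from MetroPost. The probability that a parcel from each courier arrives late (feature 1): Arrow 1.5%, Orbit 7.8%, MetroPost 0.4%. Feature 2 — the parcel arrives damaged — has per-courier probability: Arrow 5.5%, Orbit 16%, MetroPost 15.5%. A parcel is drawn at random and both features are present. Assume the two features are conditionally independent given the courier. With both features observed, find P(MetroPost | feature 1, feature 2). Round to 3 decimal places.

Compute prior × likelihood for every hypothesis:
  Arrow: 0.5 × 0.015 × 0.055 = 0.0004125
  Orbit: 0.0775 × 0.078 × 0.16 = 0.0009672
  MetroPost: 0.4225 × 0.004 × 0.155 = 0.00026195
Normalizing constant = 0.00164165.
P(MetroPost | evidence) = 0.00026195 / 0.00164165 ≈ 0.160.

0.160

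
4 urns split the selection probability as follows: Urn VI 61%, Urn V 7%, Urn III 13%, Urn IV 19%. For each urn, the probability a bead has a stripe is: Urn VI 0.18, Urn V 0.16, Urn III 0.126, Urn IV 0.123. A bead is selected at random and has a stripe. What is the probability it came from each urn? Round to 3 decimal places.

Urn VI 0.683, Urn V 0.070, Urn III 0.102, Urn IV 0.145

Compute prior × likelihood for every hypothesis:
  Urn VI: 0.61 × 0.18 = 0.1098
  Urn V: 0.07 × 0.16 = 0.0112
  Urn III: 0.13 × 0.126 = 0.01638
  Urn IV: 0.19 × 0.123 = 0.02337
Sum = 0.16075.
P(Urn VI | striped) = 0.1098/0.16075 ≈ 0.683
P(Urn V | striped) = 0.0112/0.16075 ≈ 0.070
P(Urn III | striped) = 0.01638/0.16075 ≈ 0.102
P(Urn IV | striped) = 0.02337/0.16075 ≈ 0.145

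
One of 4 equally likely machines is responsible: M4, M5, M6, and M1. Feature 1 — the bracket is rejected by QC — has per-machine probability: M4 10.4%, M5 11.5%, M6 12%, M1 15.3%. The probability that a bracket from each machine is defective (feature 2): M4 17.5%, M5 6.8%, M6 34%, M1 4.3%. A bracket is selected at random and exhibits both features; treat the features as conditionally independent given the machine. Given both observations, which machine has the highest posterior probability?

Since the prior is uniform, the posterior is proportional to the likelihood:
  M4: 0.104 × 0.175 = 0.0182
  M5: 0.115 × 0.068 = 0.00782
  M6: 0.12 × 0.34 = 0.0408
  M1: 0.153 × 0.043 = 0.006579
Sum = 0.073399.
Largest term belongs to M6, so M6 is most probable.

M6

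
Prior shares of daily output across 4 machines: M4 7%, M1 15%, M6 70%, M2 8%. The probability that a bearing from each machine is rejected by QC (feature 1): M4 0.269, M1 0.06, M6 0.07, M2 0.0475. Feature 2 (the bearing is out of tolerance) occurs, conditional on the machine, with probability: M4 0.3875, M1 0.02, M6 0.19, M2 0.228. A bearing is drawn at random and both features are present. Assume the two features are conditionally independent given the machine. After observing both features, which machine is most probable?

M6

By Bayes' rule, posterior ∝ prior × likelihood:
  M4: 0.07 × 0.269 × 0.3875 = 0.007296625
  M1: 0.15 × 0.06 × 0.02 = 0.00018
  M6: 0.7 × 0.07 × 0.19 = 0.00931
  M2: 0.08 × 0.0475 × 0.228 = 0.0008664
Normalizing constant = 0.017653025.
Largest term belongs to M6, so M6 is most probable.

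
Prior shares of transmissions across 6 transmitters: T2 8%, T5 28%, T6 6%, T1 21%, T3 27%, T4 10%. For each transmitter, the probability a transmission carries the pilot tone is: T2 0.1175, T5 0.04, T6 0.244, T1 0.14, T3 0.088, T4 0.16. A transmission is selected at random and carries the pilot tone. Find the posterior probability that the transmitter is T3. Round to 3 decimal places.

Compute prior × likelihood for every hypothesis:
  T2: 0.08 × 0.1175 = 0.0094
  T5: 0.28 × 0.04 = 0.0112
  T6: 0.06 × 0.244 = 0.01464
  T1: 0.21 × 0.14 = 0.0294
  T3: 0.27 × 0.088 = 0.02376
  T4: 0.1 × 0.16 = 0.016
Total = 0.1044.
P(T3 | evidence) = 0.02376 / 0.1044 ≈ 0.228.

0.228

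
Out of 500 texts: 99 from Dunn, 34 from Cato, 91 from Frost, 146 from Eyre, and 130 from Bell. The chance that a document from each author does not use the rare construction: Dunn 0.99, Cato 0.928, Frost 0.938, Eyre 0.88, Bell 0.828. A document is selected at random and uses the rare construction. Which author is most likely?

Taking complements, P(rare-form | each) = Dunn 0.01, Cato 0.072, Frost 0.062, Eyre 0.12, Bell 0.172.
By Bayes' rule, posterior ∝ prior × likelihood:
  Dunn: 0.198 × 0.01 = 0.00198
  Cato: 0.068 × 0.072 = 0.004896
  Frost: 0.182 × 0.062 = 0.011284
  Eyre: 0.292 × 0.12 = 0.03504
  Bell: 0.26 × 0.172 = 0.04472
Sum = 0.09792.
Largest term belongs to Bell, so Bell is most probable.

Bell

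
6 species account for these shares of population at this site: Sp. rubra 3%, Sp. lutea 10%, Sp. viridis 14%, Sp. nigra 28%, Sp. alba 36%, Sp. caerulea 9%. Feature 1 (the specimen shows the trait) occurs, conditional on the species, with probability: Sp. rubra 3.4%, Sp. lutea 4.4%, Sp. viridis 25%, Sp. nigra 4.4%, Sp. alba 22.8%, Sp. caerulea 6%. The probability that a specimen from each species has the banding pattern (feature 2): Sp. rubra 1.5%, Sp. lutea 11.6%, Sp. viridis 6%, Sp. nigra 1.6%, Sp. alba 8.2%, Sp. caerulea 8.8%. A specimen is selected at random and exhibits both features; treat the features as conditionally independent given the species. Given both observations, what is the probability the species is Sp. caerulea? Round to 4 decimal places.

0.0474

Compute prior × likelihood for every hypothesis:
  Sp. rubra: 0.03 × 0.034 × 0.015 = 0.0000153
  Sp. lutea: 0.1 × 0.044 × 0.116 = 0.0005104
  Sp. viridis: 0.14 × 0.25 × 0.06 = 0.0021
  Sp. nigra: 0.28 × 0.044 × 0.016 = 0.00019712
  Sp. alba: 0.36 × 0.228 × 0.082 = 0.00673056
  Sp. caerulea: 0.09 × 0.06 × 0.088 = 0.0004752
Sum = 0.01002858.
P(Sp. caerulea | evidence) = 0.0004752 / 0.01002858 ≈ 0.0474.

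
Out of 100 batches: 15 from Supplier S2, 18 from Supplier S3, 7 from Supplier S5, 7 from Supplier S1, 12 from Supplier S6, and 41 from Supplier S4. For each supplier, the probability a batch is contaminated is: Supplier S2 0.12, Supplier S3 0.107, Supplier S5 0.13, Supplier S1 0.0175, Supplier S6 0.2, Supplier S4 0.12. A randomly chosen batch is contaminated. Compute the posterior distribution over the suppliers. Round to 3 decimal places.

By Bayes' rule, posterior ∝ prior × likelihood:
  Supplier S2: 0.15 × 0.12 = 0.018
  Supplier S3: 0.18 × 0.107 = 0.01926
  Supplier S5: 0.07 × 0.13 = 0.0091
  Supplier S1: 0.07 × 0.0175 = 0.001225
  Supplier S6: 0.12 × 0.2 = 0.024
  Supplier S4: 0.41 × 0.12 = 0.0492
Normalizing constant = 0.120785.
P(Supplier S2 | contaminated) = 0.018/0.120785 ≈ 0.149
P(Supplier S3 | contaminated) = 0.01926/0.120785 ≈ 0.159
P(Supplier S5 | contaminated) = 0.0091/0.120785 ≈ 0.075
P(Supplier S1 | contaminated) = 0.001225/0.120785 ≈ 0.010
P(Supplier S6 | contaminated) = 0.024/0.120785 ≈ 0.199
P(Supplier S4 | contaminated) = 0.0492/0.120785 ≈ 0.407

Supplier S2 0.149, Supplier S3 0.159, Supplier S5 0.075, Supplier S1 0.010, Supplier S6 0.199, Supplier S4 0.407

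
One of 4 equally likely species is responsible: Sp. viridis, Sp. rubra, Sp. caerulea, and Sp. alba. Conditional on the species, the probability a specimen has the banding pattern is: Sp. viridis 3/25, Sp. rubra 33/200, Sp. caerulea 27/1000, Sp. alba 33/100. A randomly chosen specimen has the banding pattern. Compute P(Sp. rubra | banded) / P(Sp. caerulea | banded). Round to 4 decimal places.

6.1111

With a uniform prior (1/4 each), posterior ∝ likelihood:
  Sp. viridis: 0.12
  Sp. rubra: 0.165
  Sp. caerulea: 0.027
  Sp. alba: 0.33
Sum = 0.642.
The ratio is 0.165 / 0.027 (the normalizer cancels) = 6.1111.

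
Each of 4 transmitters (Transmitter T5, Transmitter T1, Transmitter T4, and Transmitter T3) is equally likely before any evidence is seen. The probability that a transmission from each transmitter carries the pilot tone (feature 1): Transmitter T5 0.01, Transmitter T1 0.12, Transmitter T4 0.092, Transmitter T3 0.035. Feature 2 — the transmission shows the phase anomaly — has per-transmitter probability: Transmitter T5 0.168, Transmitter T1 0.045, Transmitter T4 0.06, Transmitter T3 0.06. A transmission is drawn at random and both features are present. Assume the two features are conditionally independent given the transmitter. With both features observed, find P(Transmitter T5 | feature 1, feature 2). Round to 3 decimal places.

Since the prior is uniform, the posterior is proportional to the likelihood:
  Transmitter T5: 0.01 × 0.168 = 0.00168
  Transmitter T1: 0.12 × 0.045 = 0.0054
  Transmitter T4: 0.092 × 0.06 = 0.00552
  Transmitter T3: 0.035 × 0.06 = 0.0021
Sum = 0.0147.
P(Transmitter T5 | evidence) = 0.00168 / 0.0147 ≈ 0.114.

0.114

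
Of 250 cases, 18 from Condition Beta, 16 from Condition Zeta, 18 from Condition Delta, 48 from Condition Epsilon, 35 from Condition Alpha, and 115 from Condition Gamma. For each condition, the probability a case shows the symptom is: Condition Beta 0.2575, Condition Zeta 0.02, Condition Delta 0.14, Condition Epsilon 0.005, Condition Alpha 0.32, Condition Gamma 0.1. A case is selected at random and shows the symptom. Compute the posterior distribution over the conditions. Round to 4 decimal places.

By Bayes' rule, posterior ∝ prior × likelihood:
  Condition Beta: 0.072 × 0.2575 = 0.01854
  Condition Zeta: 0.064 × 0.02 = 0.00128
  Condition Delta: 0.072 × 0.14 = 0.01008
  Condition Epsilon: 0.192 × 0.005 = 0.00096
  Condition Alpha: 0.14 × 0.32 = 0.0448
  Condition Gamma: 0.46 × 0.1 = 0.046
Total = 0.12166.
P(Condition Beta | symptomatic) = 0.01854/0.12166 ≈ 0.1524
P(Condition Zeta | symptomatic) = 0.00128/0.12166 ≈ 0.0105
P(Condition Delta | symptomatic) = 0.01008/0.12166 ≈ 0.0829
P(Condition Epsilon | symptomatic) = 0.00096/0.12166 ≈ 0.0079
P(Condition Alpha | symptomatic) = 0.0448/0.12166 ≈ 0.3682
P(Condition Gamma | symptomatic) = 0.046/0.12166 ≈ 0.3781

Condition Beta 0.1524, Condition Zeta 0.0105, Condition Delta 0.0829, Condition Epsilon 0.0079, Condition Alpha 0.3682, Condition Gamma 0.3781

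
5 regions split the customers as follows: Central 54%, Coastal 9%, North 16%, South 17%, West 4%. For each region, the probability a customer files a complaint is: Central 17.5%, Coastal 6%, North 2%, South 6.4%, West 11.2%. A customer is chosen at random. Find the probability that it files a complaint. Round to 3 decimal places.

0.118

By Bayes' rule, posterior ∝ prior × likelihood:
  Central: 0.54 × 0.175 = 0.0945
  Coastal: 0.09 × 0.06 = 0.0054
  North: 0.16 × 0.02 = 0.0032
  South: 0.17 × 0.064 = 0.01088
  West: 0.04 × 0.112 = 0.00448
P(complaint) = 0.0945 + 0.0054 + 0.0032 + 0.01088 + 0.00448 = 0.11846 → 0.118.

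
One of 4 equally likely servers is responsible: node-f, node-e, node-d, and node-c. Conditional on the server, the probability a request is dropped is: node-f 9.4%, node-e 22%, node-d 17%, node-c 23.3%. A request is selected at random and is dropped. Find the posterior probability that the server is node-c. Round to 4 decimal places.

0.3250

Since the prior is uniform, the posterior is proportional to the likelihood:
  node-f: 0.094
  node-e: 0.22
  node-d: 0.17
  node-c: 0.233
Total = 0.717.
P(node-c | evidence) = 0.233 / 0.717 ≈ 0.3250.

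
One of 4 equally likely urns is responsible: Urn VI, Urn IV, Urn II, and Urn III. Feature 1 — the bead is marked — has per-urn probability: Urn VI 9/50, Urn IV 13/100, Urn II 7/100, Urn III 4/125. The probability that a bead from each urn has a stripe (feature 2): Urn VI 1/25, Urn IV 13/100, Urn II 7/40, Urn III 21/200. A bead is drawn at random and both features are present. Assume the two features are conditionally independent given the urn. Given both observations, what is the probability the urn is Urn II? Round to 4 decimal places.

Since the prior is uniform, the posterior is proportional to the likelihood:
  Urn VI: 0.18 × 0.04 = 0.0072
  Urn IV: 0.13 × 0.13 = 0.0169
  Urn II: 0.07 × 0.175 = 0.01225
  Urn III: 0.032 × 0.105 = 0.00336
Sum = 0.03971.
P(Urn II | evidence) = 0.01225 / 0.03971 ≈ 0.3085.

0.3085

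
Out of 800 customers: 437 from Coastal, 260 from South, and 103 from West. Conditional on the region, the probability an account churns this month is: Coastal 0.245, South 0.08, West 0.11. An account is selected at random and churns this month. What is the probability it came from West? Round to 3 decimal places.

0.081

Unnormalized posteriors (prior × likelihood):
  Coastal: 0.54625 × 0.245 = 0.13383125
  South: 0.325 × 0.08 = 0.026
  West: 0.12875 × 0.11 = 0.0141625
Total = 0.17399375.
P(West | evidence) = 0.0141625 / 0.17399375 ≈ 0.081.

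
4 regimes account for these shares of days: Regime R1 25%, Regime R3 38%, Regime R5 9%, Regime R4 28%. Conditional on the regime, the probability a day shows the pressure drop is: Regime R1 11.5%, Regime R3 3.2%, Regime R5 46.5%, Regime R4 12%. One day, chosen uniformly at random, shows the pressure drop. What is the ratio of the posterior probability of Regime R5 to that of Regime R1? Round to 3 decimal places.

Unnormalized posteriors (prior × likelihood):
  Regime R1: 0.25 × 0.115 = 0.02875
  Regime R3: 0.38 × 0.032 = 0.01216
  Regime R5: 0.09 × 0.465 = 0.04185
  Regime R4: 0.28 × 0.12 = 0.0336
Sum = 0.11636.
The ratio is 0.04185 / 0.02875 (the normalizer cancels) = 1.456.

1.456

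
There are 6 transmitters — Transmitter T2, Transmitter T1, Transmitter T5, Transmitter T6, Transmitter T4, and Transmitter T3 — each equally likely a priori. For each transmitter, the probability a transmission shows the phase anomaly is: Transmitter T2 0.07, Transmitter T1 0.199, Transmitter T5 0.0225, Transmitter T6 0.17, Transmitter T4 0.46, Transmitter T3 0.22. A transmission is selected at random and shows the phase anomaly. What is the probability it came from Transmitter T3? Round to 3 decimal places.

0.193

With a uniform prior (1/6 each), posterior ∝ likelihood:
  Transmitter T2: 0.07
  Transmitter T1: 0.199
  Transmitter T5: 0.0225
  Transmitter T6: 0.17
  Transmitter T4: 0.46
  Transmitter T3: 0.22
Sum = 1.1415.
P(Transmitter T3 | evidence) = 0.22 / 1.1415 ≈ 0.193.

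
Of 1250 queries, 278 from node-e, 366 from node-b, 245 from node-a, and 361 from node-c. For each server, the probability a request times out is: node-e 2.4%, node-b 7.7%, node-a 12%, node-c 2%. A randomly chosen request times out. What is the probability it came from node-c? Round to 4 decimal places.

0.1010

By Bayes' rule, posterior ∝ prior × likelihood:
  node-e: 0.2224 × 0.024 = 0.0053376
  node-b: 0.2928 × 0.077 = 0.0225456
  node-a: 0.196 × 0.12 = 0.02352
  node-c: 0.2888 × 0.02 = 0.005776
Sum = 0.0571792.
P(node-c | evidence) = 0.005776 / 0.0571792 ≈ 0.1010.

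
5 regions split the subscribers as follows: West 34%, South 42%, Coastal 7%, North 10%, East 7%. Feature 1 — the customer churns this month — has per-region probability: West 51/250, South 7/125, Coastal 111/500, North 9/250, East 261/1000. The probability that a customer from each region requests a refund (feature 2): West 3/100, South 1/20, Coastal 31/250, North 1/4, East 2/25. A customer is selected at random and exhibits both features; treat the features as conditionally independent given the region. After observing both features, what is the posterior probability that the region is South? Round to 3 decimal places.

Unnormalized posteriors (prior × likelihood):
  West: 0.34 × 0.204 × 0.03 = 0.0020808
  South: 0.42 × 0.056 × 0.05 = 0.001176
  Coastal: 0.07 × 0.222 × 0.124 = 0.00192696
  North: 0.1 × 0.036 × 0.25 = 0.0009
  East: 0.07 × 0.261 × 0.08 = 0.0014616
Total = 0.00754536.
P(South | evidence) = 0.001176 / 0.00754536 ≈ 0.156.

0.156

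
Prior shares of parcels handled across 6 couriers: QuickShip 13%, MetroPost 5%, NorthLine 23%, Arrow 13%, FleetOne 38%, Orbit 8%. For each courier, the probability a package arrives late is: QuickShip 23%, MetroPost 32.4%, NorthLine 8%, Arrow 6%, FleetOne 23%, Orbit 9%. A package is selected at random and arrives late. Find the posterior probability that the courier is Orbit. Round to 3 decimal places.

By Bayes' rule, posterior ∝ prior × likelihood:
  QuickShip: 0.13 × 0.23 = 0.0299
  MetroPost: 0.05 × 0.324 = 0.0162
  NorthLine: 0.23 × 0.08 = 0.0184
  Arrow: 0.13 × 0.06 = 0.0078
  FleetOne: 0.38 × 0.23 = 0.0874
  Orbit: 0.08 × 0.09 = 0.0072
Sum = 0.1669.
P(Orbit | evidence) = 0.0072 / 0.1669 ≈ 0.043.

0.043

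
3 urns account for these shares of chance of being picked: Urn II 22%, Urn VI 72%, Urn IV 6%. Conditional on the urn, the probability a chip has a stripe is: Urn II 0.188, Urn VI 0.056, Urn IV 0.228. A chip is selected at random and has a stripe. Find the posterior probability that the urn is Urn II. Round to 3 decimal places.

Compute prior × likelihood for every hypothesis:
  Urn II: 0.22 × 0.188 = 0.04136
  Urn VI: 0.72 × 0.056 = 0.04032
  Urn IV: 0.06 × 0.228 = 0.01368
Normalizing constant = 0.09536.
P(Urn II | evidence) = 0.04136 / 0.09536 ≈ 0.434.

0.434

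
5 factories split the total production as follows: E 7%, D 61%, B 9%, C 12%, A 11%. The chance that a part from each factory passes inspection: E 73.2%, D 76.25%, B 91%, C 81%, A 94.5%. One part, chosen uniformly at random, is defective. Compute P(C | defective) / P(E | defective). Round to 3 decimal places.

1.215

Taking complements, P(defective | each) = E 0.268, D 0.2375, B 0.09, C 0.19, A 0.055.
By Bayes' rule, posterior ∝ prior × likelihood:
  E: 0.07 × 0.268 = 0.01876
  D: 0.61 × 0.2375 = 0.144875
  B: 0.09 × 0.09 = 0.0081
  C: 0.12 × 0.19 = 0.0228
  A: 0.11 × 0.055 = 0.00605
Total = 0.200585.
The ratio is 0.0228 / 0.01876 (the normalizer cancels) = 1.215.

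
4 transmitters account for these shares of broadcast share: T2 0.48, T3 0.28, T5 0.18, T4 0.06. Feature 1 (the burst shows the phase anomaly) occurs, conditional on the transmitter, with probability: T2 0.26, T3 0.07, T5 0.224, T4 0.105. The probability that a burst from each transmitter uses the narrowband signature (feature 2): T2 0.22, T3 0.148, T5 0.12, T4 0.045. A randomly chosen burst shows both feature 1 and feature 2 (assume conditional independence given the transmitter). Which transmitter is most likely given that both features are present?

Prior × likelihood for each hypothesis:
  T2: 0.48 × 0.26 × 0.22 = 0.027456
  T3: 0.28 × 0.07 × 0.148 = 0.0029008
  T5: 0.18 × 0.224 × 0.12 = 0.0048384
  T4: 0.06 × 0.105 × 0.045 = 0.0002835
Sum = 0.0354787.
Largest term belongs to T2, so T2 is most probable.

T2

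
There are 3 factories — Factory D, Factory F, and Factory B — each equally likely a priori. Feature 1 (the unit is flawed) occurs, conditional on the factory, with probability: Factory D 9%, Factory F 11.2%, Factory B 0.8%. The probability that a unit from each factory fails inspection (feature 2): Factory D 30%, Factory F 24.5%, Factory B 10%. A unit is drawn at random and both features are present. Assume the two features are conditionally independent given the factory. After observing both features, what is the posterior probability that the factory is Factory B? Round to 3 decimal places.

Since the prior is uniform, the posterior is proportional to the likelihood:
  Factory D: 0.09 × 0.3 = 0.027
  Factory F: 0.112 × 0.245 = 0.02744
  Factory B: 0.008 × 0.1 = 0.0008
Sum = 0.05524.
P(Factory B | evidence) = 0.0008 / 0.05524 ≈ 0.014.

0.014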